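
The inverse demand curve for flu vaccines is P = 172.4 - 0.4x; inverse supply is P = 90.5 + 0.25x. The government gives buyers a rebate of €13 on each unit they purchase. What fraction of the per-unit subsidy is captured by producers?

Producer share = 5/13

Pre-subsidy: 172.4 - 0.4x = 90.5 + 0.25x gives x* = 126 and P* = 122.
With the rebate, buyers effectively pay Pb = Ps − 13, where Ps is the price sellers receive.
On the curves, Pb = 172.4 - 0.4x and Ps = 90.5 + 0.25x; the wedge Ps − Pb = 13 gives 90.5 + 0.25x − (172.4 - 0.4x) = 13, so x' = 146.
Then Pb = 172.4 − 0.4·146 = 114 and Ps = 90.5 + 0.25·146 = 127.
Buyers' price falls by P* − Pb = 122 − 114 = 8; sellers' price rises by Ps − P* = 127 − 122 = 5.
So producers capture 5/13 = 5/13 of each unit of subsidy.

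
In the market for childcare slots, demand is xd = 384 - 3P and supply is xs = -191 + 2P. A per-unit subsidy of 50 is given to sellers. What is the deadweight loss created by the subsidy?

Pre-subsidy: 384 - 3P = -191 + 2P gives P* = 115, x* = 39.
With the subsidy, sellers receive Ps = Pb + 50 for each unit, where Pb is the price buyers pay.
Supply in terms of Pb becomes xs = -191 + 2(Pb + 50) = -91 + 2Pb. Setting this equal to demand: 384 - 3Pb = -91 + 2Pb, so Pb = 95.
Sellers receive Ps = 95 + 50 = 145; x' = 384 − 3·95 = 99.
The subsidy expands output by 99 − 39 = 60 past the efficient level; on those units the gap between marginal cost and willingness to pay runs from 0 up to 50.
DWL = ½ × 50 × 60 = 1500.

Deadweight loss = 1500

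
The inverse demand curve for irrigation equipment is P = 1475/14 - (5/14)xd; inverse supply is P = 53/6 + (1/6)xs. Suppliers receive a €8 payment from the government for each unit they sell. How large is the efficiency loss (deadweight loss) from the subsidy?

Pre-subsidy: 1475/14 - (5/14)x = 53/6 + (1/6)x gives x* = 2027/11 and P* = 435/11.
With the subsidy, sellers receive Ps = Pb + 8 for each unit, where Pb is the price buyers pay.
On the curves, Pb = 1475/14 - (5/14)x and Ps = 53/6 + (1/6)x; the wedge Ps − Pb = 8 gives 53/6 + (1/6)x − (1475/14 - (5/14)x) = 8, so x' = 2195/11.
Then Pb = 1475/14 − (5/14)·(2195/11) = 375/11 and Ps = 53/6 + (1/6)·(2195/11) = 463/11.
The subsidy expands output by 2195/11 − 2027/11 = 168/11 past the efficient level; on those units the gap between marginal cost and willingness to pay runs from 0 up to 8.
DWL = ½ × 8 × 168/11 = 672/11.

Deadweight loss = 672/11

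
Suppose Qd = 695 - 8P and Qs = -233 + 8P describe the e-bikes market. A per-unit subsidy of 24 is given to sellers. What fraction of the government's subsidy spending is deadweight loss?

Pre-subsidy: 695 - 8P = -233 + 8P gives P* = 58, Q* = 231.
With the subsidy, sellers receive Ps = Pb + 24 for each unit, where Pb is the price buyers pay.
Supply in terms of Pb becomes Qs = -233 + 8(Pb + 24) = -41 + 8Pb. Setting this equal to demand: 695 - 8Pb = -41 + 8Pb, so Pb = 46.
Sellers receive Ps = 46 + 24 = 70; Q' = 695 − 8·46 = 327.
ΔCS = ½(231 + 327)(58 − 46) = 3348; ΔPS = ½(231 + 327)(70 − 58) = 3348.
Government spending = 24 × 327 = 7848.
DWL = ½ × 24 × (327 − 231) = 1152; fraction = 1152 / 7848 = 16/109.

DWL / government spending = 16/109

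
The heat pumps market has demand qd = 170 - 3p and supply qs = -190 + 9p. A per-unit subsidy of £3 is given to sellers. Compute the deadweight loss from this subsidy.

Pre-subsidy: 170 - 3p = -190 + 9p gives p* = 30, q* = 80.
With the subsidy, sellers receive ps = pb + 3 for each unit, where pb is the price buyers pay.
Supply in terms of pb becomes qs = -190 + 9(pb + 3) = -163 + 9pb. Setting this equal to demand: 170 - 3pb = -163 + 9pb, so pb = 27.75.
Sellers receive ps = 27.75 + 3 = 30.75; q' = 170 − 3·27.75 = 86.75.
The subsidy expands output by 86.75 − 80 = 6.75 past the efficient level; on those units the gap between marginal cost and willingness to pay runs from 0 up to 3.
DWL = ½ × 3 × 6.75 = 10.125.

Deadweight loss = £10.125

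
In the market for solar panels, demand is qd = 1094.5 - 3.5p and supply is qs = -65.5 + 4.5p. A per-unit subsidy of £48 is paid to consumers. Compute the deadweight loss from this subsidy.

Pre-subsidy: 1094.5 - 3.5p = -65.5 + 4.5p gives p* = 145, q* = 587.
With the rebate, buyers effectively pay pb = ps − 48, where ps is the price sellers receive.
Demand in terms of ps becomes qd = 1094.5 − 3.5(ps − 48) = 1262.5 - 3.5ps. Setting this equal to supply: 1262.5 - 3.5ps = -65.5 + 4.5ps, so ps = 166.
Buyers pay pb = 166 − 48 = 118; q' = -65.5 + 4.5·166 = 681.5.
The subsidy expands output by 681.5 − 587 = 94.5 past the efficient level; on those units the gap between marginal cost and willingness to pay runs from 0 up to 48.
DWL = ½ × 48 × 94.5 = 2268.

Deadweight loss = £2268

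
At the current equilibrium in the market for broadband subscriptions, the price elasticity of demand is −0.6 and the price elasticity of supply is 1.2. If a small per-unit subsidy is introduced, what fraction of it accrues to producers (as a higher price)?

Producer share = 1/3

For a small subsidy around the equilibrium, the benefit split depends on the relative slopes, which at a point are proportional to the elasticities.
Buyer share = εs/(εs + |εd|) = 1.2/(1.2 + 0.6) = 2/3; seller share = |εd|/(εs + |εd|) = 1/3.
So producers capture 1/3 of the subsidy.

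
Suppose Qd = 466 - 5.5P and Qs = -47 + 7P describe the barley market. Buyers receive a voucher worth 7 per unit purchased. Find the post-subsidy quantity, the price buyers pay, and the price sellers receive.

Pre-subsidy: 466 - 5.5P = -47 + 7P gives P* = 41.04, Q* = 240.28.
With the rebate, buyers effectively pay Pb = Ps − 7, where Ps is the price sellers receive.
Demand in terms of Ps becomes Qd = 466 − 5.5(Ps − 7) = 504.5 - 5.5Ps. Setting this equal to supply: 504.5 - 5.5Ps = -47 + 7Ps, so Ps = 44.12.
Buyers pay Pb = 44.12 − 7 = 37.12; Q' = -47 + 7·44.12 = 261.84.

Q' = 261.84; buyers pay 37.12; sellers receive 44.12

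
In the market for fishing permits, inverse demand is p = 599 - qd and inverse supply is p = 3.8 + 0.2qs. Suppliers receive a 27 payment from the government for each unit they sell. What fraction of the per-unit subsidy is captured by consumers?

Pre-subsidy: 599 - q = 3.8 + 0.2q gives q* = 496 and p* = 103.
With the subsidy, sellers receive ps = pb + 27 for each unit, where pb is the price buyers pay.
On the curves, pb = 599 - q and ps = 3.8 + 0.2q; the wedge ps − pb = 27 gives 3.8 + 0.2q − (599 - q) = 27, so q' = 518.5.
Then pb = 599 − 1·518.5 = 80.5 and ps = 3.8 + 0.2·518.5 = 107.5.
Buyers' price falls by p* − pb = 103 − 80.5 = 22.5; sellers' price rises by ps − p* = 107.5 − 103 = 4.5.
So consumers capture 22.5/27 = 5/6 of each unit of subsidy.

Consumer share = 5/6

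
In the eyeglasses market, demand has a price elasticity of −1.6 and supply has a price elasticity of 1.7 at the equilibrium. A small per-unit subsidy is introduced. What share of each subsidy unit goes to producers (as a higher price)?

For a small subsidy around the equilibrium, the benefit split depends on the relative slopes, which at a point are proportional to the elasticities.
Buyer share = εs/(εs + |εd|) = 1.7/(1.7 + 1.6) = 17/33; seller share = |εd|/(εs + |εd|) = 16/33.
So producers capture 16/33 of the subsidy.

Producer share = 16/33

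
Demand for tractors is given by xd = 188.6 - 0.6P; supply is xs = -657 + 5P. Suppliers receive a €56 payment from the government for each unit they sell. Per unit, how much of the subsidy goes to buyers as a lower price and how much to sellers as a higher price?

Buyers gain €50 per unit; sellers gain €6 per unit

Pre-subsidy: 188.6 - 0.6P = -657 + 5P gives P* = 151, x* = 98.
With the subsidy, sellers receive Ps = Pb + 56 for each unit, where Pb is the price buyers pay.
Supply in terms of Pb becomes xs = -657 + 5(Pb + 56) = -377 + 5Pb. Setting this equal to demand: 188.6 - 0.6Pb = -377 + 5Pb, so Pb = 101.
Sellers receive Ps = 101 + 56 = 157; x' = 188.6 − 0.6·101 = 128.
Buyers' price falls by P* − Pb = 151 − 101 = 50; sellers' price rises by Ps − P* = 157 − 151 = 6.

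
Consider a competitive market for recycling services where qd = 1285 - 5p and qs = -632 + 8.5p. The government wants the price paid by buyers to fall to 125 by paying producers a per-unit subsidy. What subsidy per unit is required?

Required subsidy s = 27 per unit

At a buyer price of 125, quantity demanded is 1285 − 5·125 = 660.
Sellers supply 660 only when they receive ps with -632 + 8.5·ps = 660, i.e. ps = 152.
s = ps − pb = 152 − 125 = 27.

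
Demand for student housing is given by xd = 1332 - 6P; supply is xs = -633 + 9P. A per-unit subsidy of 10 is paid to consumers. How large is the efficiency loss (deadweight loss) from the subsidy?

Pre-subsidy: 1332 - 6P = -633 + 9P gives P* = 131, x* = 546.
With the rebate, buyers effectively pay Pb = Ps − 10, where Ps is the price sellers receive.
Demand in terms of Ps becomes xd = 1332 − 6(Ps − 10) = 1392 - 6Ps. Setting this equal to supply: 1392 - 6Ps = -633 + 9Ps, so Ps = 135.
Buyers pay Pb = 135 − 10 = 125; x' = -633 + 9·135 = 582.
The subsidy expands output by 582 − 546 = 36 past the efficient level; on those units the gap between marginal cost and willingness to pay runs from 0 up to 10.
DWL = ½ × 10 × 36 = 180.

Deadweight loss = 180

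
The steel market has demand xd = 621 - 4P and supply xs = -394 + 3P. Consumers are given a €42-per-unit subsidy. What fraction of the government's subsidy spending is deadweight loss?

Pre-subsidy: 621 - 4P = -394 + 3P gives P* = 145, x* = 41.
With the rebate, buyers effectively pay Pb = Ps − 42, where Ps is the price sellers receive.
Demand in terms of Ps becomes xd = 621 − 4(Ps − 42) = 789 - 4Ps. Setting this equal to supply: 789 - 4Ps = -394 + 3Ps, so Ps = 169.
Buyers pay Pb = 169 − 42 = 127; x' = -394 + 3·169 = 113.
ΔCS = ½(41 + 113)(145 − 127) = 1386; ΔPS = ½(41 + 113)(169 − 145) = 1848.
Government spending = 42 × 113 = 4746.
DWL = ½ × 42 × (113 − 41) = 1512; fraction = 1512 / 4746 = 36/113.

DWL / government spending = 36/113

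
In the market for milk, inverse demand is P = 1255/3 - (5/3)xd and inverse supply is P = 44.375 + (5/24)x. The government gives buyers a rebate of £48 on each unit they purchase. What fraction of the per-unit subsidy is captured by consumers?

Consumer share = 8/9

Pre-subsidy: 1255/3 - (5/3)x = 44.375 + (5/24)x gives x* = 1795/9 and P* = 2320/27.
With the rebate, buyers effectively pay Pb = Ps − 48, where Ps is the price sellers receive.
On the curves, Pb = 1255/3 - (5/3)x and Ps = 44.375 + (5/24)x; the wedge Ps − Pb = 48 gives 44.375 + (5/24)x − (1255/3 - (5/3)x) = 48, so x' = 10127/45.
Then Pb = 1255/3 − (5/3)·(10127/45) = 1168/27 and Ps = 44.375 + (5/24)·(10127/45) = 2464/27.
Buyers' price falls by P* − Pb = 2320/27 − 1168/27 = 128/3; sellers' price rises by Ps − P* = 2464/27 − 2320/27 = 16/3.
So consumers capture (128/3)/48 = 8/9 of each unit of subsidy.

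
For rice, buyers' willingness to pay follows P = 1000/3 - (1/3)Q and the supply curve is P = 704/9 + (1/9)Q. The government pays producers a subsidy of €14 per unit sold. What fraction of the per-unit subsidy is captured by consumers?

Consumer share = 0.75

Pre-subsidy: 1000/3 - (1/3)Q = 704/9 + (1/9)Q gives Q* = 574 and P* = 142.
With the subsidy, sellers receive Ps = Pb + 14 for each unit, where Pb is the price buyers pay.
On the curves, Pb = 1000/3 - (1/3)Q and Ps = 704/9 + (1/9)Q; the wedge Ps − Pb = 14 gives 704/9 + (1/9)Q − (1000/3 - (1/3)Q) = 14, so Q' = 605.5.
Then Pb = 1000/3 − (1/3)·605.5 = 131.5 and Ps = 704/9 + (1/9)·605.5 = 145.5.
Buyers' price falls by P* − Pb = 142 − 131.5 = 10.5; sellers' price rises by Ps − P* = 145.5 − 142 = 3.5.
So consumers capture 10.5/14 = 0.75 of each unit of subsidy.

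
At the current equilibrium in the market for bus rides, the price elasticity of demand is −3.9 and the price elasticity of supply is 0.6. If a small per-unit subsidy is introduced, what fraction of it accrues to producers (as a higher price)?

For a small subsidy around the equilibrium, the benefit split depends on the relative slopes, which at a point are proportional to the elasticities.
Buyer share = εs/(εs + |εd|) = 0.6/(0.6 + 3.9) = 2/15; seller share = |εd|/(εs + |εd|) = 13/15.
So producers capture 13/15 of the subsidy.

Producer share = 13/15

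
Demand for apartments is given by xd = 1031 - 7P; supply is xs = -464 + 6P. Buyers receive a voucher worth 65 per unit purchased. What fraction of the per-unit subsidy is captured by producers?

Producer share = 7/13

Pre-subsidy: 1031 - 7P = -464 + 6P gives P* = 115, x* = 226.
With the rebate, buyers effectively pay Pb = Ps − 65, where Ps is the price sellers receive.
Demand in terms of Ps becomes xd = 1031 − 7(Ps − 65) = 1486 - 7Ps. Setting this equal to supply: 1486 - 7Ps = -464 + 6Ps, so Ps = 150.
Buyers pay Pb = 150 − 65 = 85; x' = -464 + 6·150 = 436.
Buyers' price falls by P* − Pb = 115 − 85 = 30; sellers' price rises by Ps − P* = 150 − 115 = 35.
So producers capture 35/65 = 7/13 of each unit of subsidy.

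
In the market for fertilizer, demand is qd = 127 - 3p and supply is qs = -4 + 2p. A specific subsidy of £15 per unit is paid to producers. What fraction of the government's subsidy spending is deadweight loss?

DWL / government spending = 45/332

Pre-subsidy: 127 - 3p = -4 + 2p gives p* = 26.2, q* = 48.4.
With the subsidy, sellers receive ps = pb + 15 for each unit, where pb is the price buyers pay.
Supply in terms of pb becomes qs = -4 + 2(pb + 15) = 26 + 2pb. Setting this equal to demand: 127 - 3pb = 26 + 2pb, so pb = 20.2.
Sellers receive ps = 20.2 + 15 = 35.2; q' = 127 − 3·20.2 = 66.4.
ΔCS = ½(48.4 + 66.4)(26.2 − 20.2) = 344.4; ΔPS = ½(48.4 + 66.4)(35.2 − 26.2) = 516.6.
Government spending = 15 × 66.4 = 996.
DWL = ½ × 15 × (66.4 − 48.4) = 135; fraction = 135 / 996 = 45/332.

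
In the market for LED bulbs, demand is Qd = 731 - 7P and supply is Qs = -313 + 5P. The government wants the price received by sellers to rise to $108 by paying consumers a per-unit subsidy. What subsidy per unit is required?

Required subsidy s = $36 per unit

At a seller price of 108, quantity supplied is -313 + 5·108 = 227.
Buyers absorb 227 only when they pay Pb with 731 − 7·Pb = 227, i.e. Pb = 72.
s = Ps − Pb = 108 − 72 = 36.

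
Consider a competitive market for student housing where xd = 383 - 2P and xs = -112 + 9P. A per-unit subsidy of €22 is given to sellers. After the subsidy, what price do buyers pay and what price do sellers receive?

Pre-subsidy: 383 - 2P = -112 + 9P gives P* = 45, x* = 293.
With the subsidy, sellers receive Ps = Pb + 22 for each unit, where Pb is the price buyers pay.
Supply in terms of Pb becomes xs = -112 + 9(Pb + 22) = 86 + 9Pb. Setting this equal to demand: 383 - 2Pb = 86 + 9Pb, so Pb = 27.
Sellers receive Ps = 27 + 22 = 49; x' = 383 − 2·27 = 329.

Buyers pay €27; sellers receive €49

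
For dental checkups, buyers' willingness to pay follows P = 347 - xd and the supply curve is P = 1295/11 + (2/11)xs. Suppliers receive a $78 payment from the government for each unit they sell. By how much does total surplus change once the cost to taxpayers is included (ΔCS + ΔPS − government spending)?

Net change in total surplus = -$2574

Pre-subsidy: 347 - x = 1295/11 + (2/11)x gives x* = 194 and P* = 153.
With the subsidy, sellers receive Ps = Pb + 78 for each unit, where Pb is the price buyers pay.
On the curves, Pb = 347 - x and Ps = 1295/11 + (2/11)x; the wedge Ps − Pb = 78 gives 1295/11 + (2/11)x − (347 - x) = 78, so x' = 260.
Then Pb = 347 − 1·260 = 87 and Ps = 1295/11 + (2/11)·260 = 165.
ΔCS = ½(194 + 260)(153 − 87) = 14982; ΔPS = ½(194 + 260)(165 − 153) = 2724.
Government spending = 78 × 260 = 20280.
Net change = 14982 + 2724 − 20280 = -2574. The loss equals the DWL triangle ½·78·66.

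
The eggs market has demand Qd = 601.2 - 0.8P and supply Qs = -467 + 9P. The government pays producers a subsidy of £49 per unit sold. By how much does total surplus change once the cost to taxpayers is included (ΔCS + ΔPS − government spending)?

Pre-subsidy: 601.2 - 0.8P = -467 + 9P gives P* = 109, Q* = 514.
With the subsidy, sellers receive Ps = Pb + 49 for each unit, where Pb is the price buyers pay.
Supply in terms of Pb becomes Qs = -467 + 9(Pb + 49) = -26 + 9Pb. Setting this equal to demand: 601.2 - 0.8Pb = -26 + 9Pb, so Pb = 64.
Sellers receive Ps = 64 + 49 = 113; Q' = 601.2 − 0.8·64 = 550.
ΔCS = ½(514 + 550)(109 − 64) = 23940; ΔPS = ½(514 + 550)(113 − 109) = 2128.
Government spending = 49 × 550 = 26950.
Net change = 23940 + 2128 − 26950 = -882. The loss equals the DWL triangle ½·49·36.

Net change in total surplus = -£882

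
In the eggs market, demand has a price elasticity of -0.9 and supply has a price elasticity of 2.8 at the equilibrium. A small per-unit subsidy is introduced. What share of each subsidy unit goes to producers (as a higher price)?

Producer share = 9/37

For a small subsidy around the equilibrium, the benefit split depends on the relative slopes, which at a point are proportional to the elasticities.
Buyer share = εs/(εs + |εd|) = 2.8/(2.8 + 0.9) = 28/37; seller share = |εd|/(εs + |εd|) = 9/37.
So producers capture 9/37 of the subsidy.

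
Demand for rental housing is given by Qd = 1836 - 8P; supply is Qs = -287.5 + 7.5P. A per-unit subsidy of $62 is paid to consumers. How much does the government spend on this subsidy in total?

Government cost = $60760

Pre-subsidy: 1836 - 8P = -287.5 + 7.5P gives P* = 137, Q* = 740.
With the rebate, buyers effectively pay Pb = Ps − 62, where Ps is the price sellers receive.
Demand in terms of Ps becomes Qd = 1836 − 8(Ps − 62) = 2332 - 8Ps. Setting this equal to supply: 2332 - 8Ps = -287.5 + 7.5Ps, so Ps = 169.
Buyers pay Pb = 169 − 62 = 107; Q' = -287.5 + 7.5·169 = 980.
Government outlay = subsidy × quantity = 62 × 980 = 60760.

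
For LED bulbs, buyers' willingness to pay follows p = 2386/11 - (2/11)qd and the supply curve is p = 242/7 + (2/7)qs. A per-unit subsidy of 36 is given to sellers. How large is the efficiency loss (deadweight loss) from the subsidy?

Deadweight loss = 1386

Pre-subsidy: 2386/11 - (2/11)q = 242/7 + (2/7)q gives q* = 390 and p* = 146.
With the subsidy, sellers receive ps = pb + 36 for each unit, where pb is the price buyers pay.
On the curves, pb = 2386/11 - (2/11)q and ps = 242/7 + (2/7)q; the wedge ps − pb = 36 gives 242/7 + (2/7)q − (2386/11 - (2/11)q) = 36, so q' = 467.
Then pb = 2386/11 − (2/11)·467 = 132 and ps = 242/7 + (2/7)·467 = 168.
The subsidy expands output by 467 − 390 = 77 past the efficient level; on those units the gap between marginal cost and willingness to pay runs from 0 up to 36.
DWL = ½ × 36 × 77 = 1386.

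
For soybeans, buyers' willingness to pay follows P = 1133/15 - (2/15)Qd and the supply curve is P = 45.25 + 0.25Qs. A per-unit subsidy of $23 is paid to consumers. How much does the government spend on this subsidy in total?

Pre-subsidy: 1133/15 - (2/15)Q = 45.25 + 0.25Q gives Q* = 79 and P* = 65.
With the rebate, buyers effectively pay Pb = Ps − 23, where Ps is the price sellers receive.
On the curves, Pb = 1133/15 - (2/15)Q and Ps = 45.25 + 0.25Q; the wedge Ps − Pb = 23 gives 45.25 + 0.25Q − (1133/15 - (2/15)Q) = 23, so Q' = 139.
Then Pb = 1133/15 − (2/15)·139 = 57 and Ps = 45.25 + 0.25·139 = 80.
Government outlay = subsidy × quantity = 23 × 139 = 3197.

Government cost = $3197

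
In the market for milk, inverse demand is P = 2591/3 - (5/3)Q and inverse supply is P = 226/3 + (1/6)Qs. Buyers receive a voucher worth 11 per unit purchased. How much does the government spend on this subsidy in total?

Pre-subsidy: 2591/3 - (5/3)Q = 226/3 + (1/6)Q gives Q* = 430 and P* = 147.
With the rebate, buyers effectively pay Pb = Ps − 11, where Ps is the price sellers receive.
On the curves, Pb = 2591/3 - (5/3)Q and Ps = 226/3 + (1/6)Q; the wedge Ps − Pb = 11 gives 226/3 + (1/6)Q − (2591/3 - (5/3)Q) = 11, so Q' = 436.
Then Pb = 2591/3 − (5/3)·436 = 137 and Ps = 226/3 + (1/6)·436 = 148.
Government outlay = subsidy × quantity = 11 × 436 = 4796.

Government cost = 4796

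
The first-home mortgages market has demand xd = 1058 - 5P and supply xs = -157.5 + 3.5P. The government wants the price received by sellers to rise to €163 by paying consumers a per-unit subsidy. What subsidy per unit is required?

At a seller price of 163, quantity supplied is -157.5 + 3.5·163 = 413.
Buyers absorb 413 only when they pay Pb with 1058 − 5·Pb = 413, i.e. Pb = 129.
s = Ps − Pb = 163 − 129 = 34.

Required subsidy s = €34 per unit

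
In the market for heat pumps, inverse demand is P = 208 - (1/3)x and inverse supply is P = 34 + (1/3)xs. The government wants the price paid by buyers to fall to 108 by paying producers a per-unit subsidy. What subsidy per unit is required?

At a buyer price of 108, quantity demanded is 624 − 3·108 = 300.
Sellers supply 300 only when they receive Ps = 34 + (1/3)·300 = 134.
s = Ps − Pb = 134 − 108 = 26.

Required subsidy s = 26 per unit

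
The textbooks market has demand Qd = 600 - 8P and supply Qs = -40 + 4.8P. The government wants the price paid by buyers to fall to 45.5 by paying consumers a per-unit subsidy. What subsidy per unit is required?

Required subsidy s = 12 per unit

At a buyer price of 45.5, quantity demanded is 600 − 8·45.5 = 236.
Sellers supply 236 only when they receive Ps with -40 + 4.8·Ps = 236, i.e. Ps = 57.5.
s = Ps − Pb = 57.5 − 45.5 = 12.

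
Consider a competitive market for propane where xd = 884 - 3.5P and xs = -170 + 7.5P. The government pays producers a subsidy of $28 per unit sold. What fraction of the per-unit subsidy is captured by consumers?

Consumer share = 15/22

Pre-subsidy: 884 - 3.5P = -170 + 7.5P gives P* = 1054/11, x* = 6035/11.
With the subsidy, sellers receive Ps = Pb + 28 for each unit, where Pb is the price buyers pay.
Supply in terms of Pb becomes xs = -170 + 7.5(Pb + 28) = 40 + 7.5Pb. Setting this equal to demand: 884 - 3.5Pb = 40 + 7.5Pb, so Pb = 844/11.
Sellers receive Ps = 844/11 + 28 = 1152/11; x' = 884 − 3.5·(844/11) = 6770/11.
Buyers' price falls by P* − Pb = 1054/11 − 844/11 = 210/11; sellers' price rises by Ps − P* = 1152/11 − 1054/11 = 98/11.
So consumers capture (210/11)/28 = 15/22 of each unit of subsidy.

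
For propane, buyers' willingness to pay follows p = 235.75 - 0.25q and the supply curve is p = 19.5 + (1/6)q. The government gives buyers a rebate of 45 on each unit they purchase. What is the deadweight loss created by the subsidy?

Deadweight loss = 2430

Pre-subsidy: 235.75 - 0.25q = 19.5 + (1/6)q gives q* = 519 and p* = 106.
With the rebate, buyers effectively pay pb = ps − 45, where ps is the price sellers receive.
On the curves, pb = 235.75 - 0.25q and ps = 19.5 + (1/6)q; the wedge ps − pb = 45 gives 19.5 + (1/6)q − (235.75 - 0.25q) = 45, so q' = 627.
Then pb = 235.75 − 0.25·627 = 79 and ps = 19.5 + (1/6)·627 = 124.
The subsidy expands output by 627 − 519 = 108 past the efficient level; on those units the gap between marginal cost and willingness to pay runs from 0 up to 45.
DWL = ½ × 45 × 108 = 2430.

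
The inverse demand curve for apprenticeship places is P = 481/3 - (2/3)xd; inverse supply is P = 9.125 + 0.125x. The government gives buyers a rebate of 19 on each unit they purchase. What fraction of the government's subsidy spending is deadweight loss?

Pre-subsidy: 481/3 - (2/3)x = 9.125 + 0.125x gives x* = 191 and P* = 33.
With the rebate, buyers effectively pay Pb = Ps − 19, where Ps is the price sellers receive.
On the curves, Pb = 481/3 - (2/3)x and Ps = 9.125 + 0.125x; the wedge Ps − Pb = 19 gives 9.125 + 0.125x − (481/3 - (2/3)x) = 19, so x' = 215.
Then Pb = 481/3 − (2/3)·215 = 17 and Ps = 9.125 + 0.125·215 = 36.
ΔCS = ½(191 + 215)(33 − 17) = 3248; ΔPS = ½(191 + 215)(36 − 33) = 609.
Government spending = 19 × 215 = 4085.
DWL = ½ × 19 × (215 − 191) = 228; fraction = 228 / 4085 = 12/215.

DWL / government spending = 12/215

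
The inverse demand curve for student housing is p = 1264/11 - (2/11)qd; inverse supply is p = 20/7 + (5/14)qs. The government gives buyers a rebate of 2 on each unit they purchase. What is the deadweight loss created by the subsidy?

Pre-subsidy: 1264/11 - (2/11)q = 20/7 + (5/14)q gives q* = 17256/83 and p* = 6400/83.
With the rebate, buyers effectively pay pb = ps − 2, where ps is the price sellers receive.
On the curves, pb = 1264/11 - (2/11)q and ps = 20/7 + (5/14)q; the wedge ps − pb = 2 gives 20/7 + (5/14)q − (1264/11 - (2/11)q) = 2, so q' = 17564/83.
Then pb = 1264/11 − (2/11)·(17564/83) = 6344/83 and ps = 20/7 + (5/14)·(17564/83) = 6510/83.
The subsidy expands output by 17564/83 − 17256/83 = 308/83 past the efficient level; on those units the gap between marginal cost and willingness to pay runs from 0 up to 2.
DWL = ½ × 2 × 308/83 = 308/83.

Deadweight loss = 308/83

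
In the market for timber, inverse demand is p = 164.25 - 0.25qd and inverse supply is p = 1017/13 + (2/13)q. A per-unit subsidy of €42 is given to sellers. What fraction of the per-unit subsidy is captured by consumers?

Consumer share = 13/21

Pre-subsidy: 164.25 - 0.25q = 1017/13 + (2/13)q gives q* = 213 and p* = 111.
With the subsidy, sellers receive ps = pb + 42 for each unit, where pb is the price buyers pay.
On the curves, pb = 164.25 - 0.25q and ps = 1017/13 + (2/13)q; the wedge ps − pb = 42 gives 1017/13 + (2/13)q − (164.25 - 0.25q) = 42, so q' = 317.
Then pb = 164.25 − 0.25·317 = 85 and ps = 1017/13 + (2/13)·317 = 127.
Buyers' price falls by p* − pb = 111 − 85 = 26; sellers' price rises by ps − p* = 127 − 111 = 16.
So consumers capture 26/42 = 13/21 of each unit of subsidy.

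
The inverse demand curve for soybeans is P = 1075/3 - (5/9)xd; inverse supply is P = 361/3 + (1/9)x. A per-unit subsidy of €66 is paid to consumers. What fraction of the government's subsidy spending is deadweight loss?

Pre-subsidy: 1075/3 - (5/9)x = 361/3 + (1/9)x gives x* = 357 and P* = 160.
With the rebate, buyers effectively pay Pb = Ps − 66, where Ps is the price sellers receive.
On the curves, Pb = 1075/3 - (5/9)x and Ps = 361/3 + (1/9)x; the wedge Ps − Pb = 66 gives 361/3 + (1/9)x − (1075/3 - (5/9)x) = 66, so x' = 456.
Then Pb = 1075/3 − (5/9)·456 = 105 and Ps = 361/3 + (1/9)·456 = 171.
ΔCS = ½(357 + 456)(160 − 105) = 22357.5; ΔPS = ½(357 + 456)(171 − 160) = 4471.5.
Government spending = 66 × 456 = 30096.
DWL = ½ × 66 × (456 − 357) = 3267; fraction = 3267 / 30096 = 33/304.

DWL / government spending = 33/304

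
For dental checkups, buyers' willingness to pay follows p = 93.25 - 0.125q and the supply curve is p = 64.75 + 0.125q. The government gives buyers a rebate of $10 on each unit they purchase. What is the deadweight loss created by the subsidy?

Deadweight loss = $200

Pre-subsidy: 93.25 - 0.125q = 64.75 + 0.125q gives q* = 114 and p* = 79.
With the rebate, buyers effectively pay pb = ps − 10, where ps is the price sellers receive.
On the curves, pb = 93.25 - 0.125q and ps = 64.75 + 0.125q; the wedge ps − pb = 10 gives 64.75 + 0.125q − (93.25 - 0.125q) = 10, so q' = 154.
Then pb = 93.25 − 0.125·154 = 74 and ps = 64.75 + 0.125·154 = 84.
The subsidy expands output by 154 − 114 = 40 past the efficient level; on those units the gap between marginal cost and willingness to pay runs from 0 up to 10.
DWL = ½ × 10 × 40 = 200.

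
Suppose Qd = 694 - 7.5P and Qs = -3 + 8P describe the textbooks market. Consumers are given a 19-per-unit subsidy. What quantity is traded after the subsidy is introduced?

Q' = 13339/31

Pre-subsidy: 694 - 7.5P = -3 + 8P gives P* = 1394/31, Q* = 11059/31.
With the rebate, buyers effectively pay Pb = Ps − 19, where Ps is the price sellers receive.
Demand in terms of Ps becomes Qd = 694 − 7.5(Ps − 19) = 836.5 - 7.5Ps. Setting this equal to supply: 836.5 - 7.5Ps = -3 + 8Ps, so Ps = 1679/31.
Buyers pay Pb = 1679/31 − 19 = 1090/31; Q' = -3 + 8·(1679/31) = 13339/31.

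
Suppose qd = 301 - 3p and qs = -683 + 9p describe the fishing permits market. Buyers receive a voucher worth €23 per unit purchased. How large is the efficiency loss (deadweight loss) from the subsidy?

Deadweight loss = €595.125

Pre-subsidy: 301 - 3p = -683 + 9p gives p* = 82, q* = 55.
With the rebate, buyers effectively pay pb = ps − 23, where ps is the price sellers receive.
Demand in terms of ps becomes qd = 301 − 3(ps − 23) = 370 - 3ps. Setting this equal to supply: 370 - 3ps = -683 + 9ps, so ps = 87.75.
Buyers pay pb = 87.75 − 23 = 64.75; q' = -683 + 9·87.75 = 106.75.
The subsidy expands output by 106.75 − 55 = 51.75 past the efficient level; on those units the gap between marginal cost and willingness to pay runs from 0 up to 23.
DWL = ½ × 23 × 51.75 = 595.125.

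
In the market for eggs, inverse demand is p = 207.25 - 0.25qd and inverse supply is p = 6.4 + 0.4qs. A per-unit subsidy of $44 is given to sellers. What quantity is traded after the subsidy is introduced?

q' = 4897/13

Pre-subsidy: 207.25 - 0.25q = 6.4 + 0.4q gives q* = 309 and p* = 130.
With the subsidy, sellers receive ps = pb + 44 for each unit, where pb is the price buyers pay.
On the curves, pb = 207.25 - 0.25q and ps = 6.4 + 0.4q; the wedge ps − pb = 44 gives 6.4 + 0.4q − (207.25 - 0.25q) = 44, so q' = 4897/13.
Then pb = 207.25 − 0.25·(4897/13) = 1470/13 and ps = 6.4 + 0.4·(4897/13) = 2042/13.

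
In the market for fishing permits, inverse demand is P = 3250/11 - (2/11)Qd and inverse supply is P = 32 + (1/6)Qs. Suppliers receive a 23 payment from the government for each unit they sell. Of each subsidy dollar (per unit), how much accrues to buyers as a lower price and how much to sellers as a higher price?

Buyers gain 12 per unit; sellers gain 11 per unit

Pre-subsidy: 3250/11 - (2/11)Q = 32 + (1/6)Q gives Q* = 756 and P* = 158.
With the subsidy, sellers receive Ps = Pb + 23 for each unit, where Pb is the price buyers pay.
On the curves, Pb = 3250/11 - (2/11)Q and Ps = 32 + (1/6)Q; the wedge Ps − Pb = 23 gives 32 + (1/6)Q − (3250/11 - (2/11)Q) = 23, so Q' = 822.
Then Pb = 3250/11 − (2/11)·822 = 146 and Ps = 32 + (1/6)·822 = 169.
Buyers' price falls by P* − Pb = 158 − 146 = 12; sellers' price rises by Ps − P* = 169 − 158 = 11.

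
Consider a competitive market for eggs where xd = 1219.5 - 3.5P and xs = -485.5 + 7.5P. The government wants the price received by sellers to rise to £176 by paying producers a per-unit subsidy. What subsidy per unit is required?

At a seller price of 176, quantity supplied is -485.5 + 7.5·176 = 834.5.
Buyers absorb 834.5 only when they pay Pb with 1219.5 − 3.5·Pb = 834.5, i.e. Pb = 110.
s = Ps − Pb = 176 − 110 = 66.

Required subsidy s = £66 per unit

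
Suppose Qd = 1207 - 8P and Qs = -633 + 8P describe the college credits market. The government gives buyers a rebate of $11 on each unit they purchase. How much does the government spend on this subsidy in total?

Government cost = $3641

Pre-subsidy: 1207 - 8P = -633 + 8P gives P* = 115, Q* = 287.
With the rebate, buyers effectively pay Pb = Ps − 11, where Ps is the price sellers receive.
Demand in terms of Ps becomes Qd = 1207 − 8(Ps − 11) = 1295 - 8Ps. Setting this equal to supply: 1295 - 8Ps = -633 + 8Ps, so Ps = 120.5.
Buyers pay Pb = 120.5 − 11 = 109.5; Q' = -633 + 8·120.5 = 331.
Government outlay = subsidy × quantity = 11 × 331 = 3641.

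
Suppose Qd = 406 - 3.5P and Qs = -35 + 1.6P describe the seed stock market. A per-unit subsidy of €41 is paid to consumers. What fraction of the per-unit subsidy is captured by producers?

Pre-subsidy: 406 - 3.5P = -35 + 1.6P gives P* = 1470/17, Q* = 1757/17.
With the rebate, buyers effectively pay Pb = Ps − 41, where Ps is the price sellers receive.
Demand in terms of Ps becomes Qd = 406 − 3.5(Ps − 41) = 549.5 - 3.5Ps. Setting this equal to supply: 549.5 - 3.5Ps = -35 + 1.6Ps, so Ps = 5845/51.
Buyers pay Pb = 5845/51 − 41 = 3754/51; Q' = -35 + 1.6·(5845/51) = 7567/51.
Buyers' price falls by P* − Pb = 1470/17 − 3754/51 = 656/51; sellers' price rises by Ps − P* = 5845/51 − 1470/17 = 1435/51.
So producers capture (1435/51)/41 = 35/51 of each unit of subsidy.

Producer share = 35/51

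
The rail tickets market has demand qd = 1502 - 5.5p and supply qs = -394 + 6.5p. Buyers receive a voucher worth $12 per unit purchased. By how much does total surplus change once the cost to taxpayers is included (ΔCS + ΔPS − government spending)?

Net change in total surplus = -$214.5

Pre-subsidy: 1502 - 5.5p = -394 + 6.5p gives p* = 158, q* = 633.
With the rebate, buyers effectively pay pb = ps − 12, where ps is the price sellers receive.
Demand in terms of ps becomes qd = 1502 − 5.5(ps − 12) = 1568 - 5.5ps. Setting this equal to supply: 1568 - 5.5ps = -394 + 6.5ps, so ps = 163.5.
Buyers pay pb = 163.5 − 12 = 151.5; q' = -394 + 6.5·163.5 = 668.75.
ΔCS = ½(633 + 668.75)(158 − 151.5) = 4230.6875; ΔPS = ½(633 + 668.75)(163.5 − 158) = 3579.8125.
Government spending = 12 × 668.75 = 8025.
Net change = 4230.6875 + 3579.8125 − 8025 = -214.5. The loss equals the DWL triangle ½·12·35.75.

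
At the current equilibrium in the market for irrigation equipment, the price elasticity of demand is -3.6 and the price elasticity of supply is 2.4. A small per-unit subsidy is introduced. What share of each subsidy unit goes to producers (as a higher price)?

Producer share = 0.6

For a small subsidy around the equilibrium, the benefit split depends on the relative slopes, which at a point are proportional to the elasticities.
Buyer share = εs/(εs + |εd|) = 2.4/(2.4 + 3.6) = 0.4; seller share = |εd|/(εs + |εd|) = 0.6.
So producers capture 0.6 of the subsidy.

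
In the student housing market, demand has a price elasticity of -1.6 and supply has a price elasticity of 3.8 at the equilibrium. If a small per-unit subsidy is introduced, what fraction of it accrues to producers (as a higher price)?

For a small subsidy around the equilibrium, the benefit split depends on the relative slopes, which at a point are proportional to the elasticities.
Buyer share = εs/(εs + |εd|) = 3.8/(3.8 + 1.6) = 19/27; seller share = |εd|/(εs + |εd|) = 8/27.
So producers capture 8/27 of the subsidy.

Producer share = 8/27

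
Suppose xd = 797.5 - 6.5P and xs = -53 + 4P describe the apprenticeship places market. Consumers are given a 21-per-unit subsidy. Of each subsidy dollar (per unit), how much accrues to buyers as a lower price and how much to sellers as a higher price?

Pre-subsidy: 797.5 - 6.5P = -53 + 4P gives P* = 81, x* = 271.
With the rebate, buyers effectively pay Pb = Ps − 21, where Ps is the price sellers receive.
Demand in terms of Ps becomes xd = 797.5 − 6.5(Ps − 21) = 934 - 6.5Ps. Setting this equal to supply: 934 - 6.5Ps = -53 + 4Ps, so Ps = 94.
Buyers pay Pb = 94 − 21 = 73; x' = -53 + 4·94 = 323.
Buyers' price falls by P* − Pb = 81 − 73 = 8; sellers' price rises by Ps − P* = 94 − 81 = 13.

Buyers gain 8 per unit; sellers gain 13 per unit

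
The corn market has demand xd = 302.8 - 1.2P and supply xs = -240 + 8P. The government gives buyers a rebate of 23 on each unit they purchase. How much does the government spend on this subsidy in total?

Government cost = 5888

Pre-subsidy: 302.8 - 1.2P = -240 + 8P gives P* = 59, x* = 232.
With the rebate, buyers effectively pay Pb = Ps − 23, where Ps is the price sellers receive.
Demand in terms of Ps becomes xd = 302.8 − 1.2(Ps − 23) = 330.4 - 1.2Ps. Setting this equal to supply: 330.4 - 1.2Ps = -240 + 8Ps, so Ps = 62.
Buyers pay Pb = 62 − 23 = 39; x' = -240 + 8·62 = 256.
Government outlay = subsidy × quantity = 23 × 256 = 5888.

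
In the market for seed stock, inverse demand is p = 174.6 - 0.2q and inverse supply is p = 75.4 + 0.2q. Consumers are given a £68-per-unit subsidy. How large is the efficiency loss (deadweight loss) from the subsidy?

Pre-subsidy: 174.6 - 0.2q = 75.4 + 0.2q gives q* = 248 and p* = 125.
With the rebate, buyers effectively pay pb = ps − 68, where ps is the price sellers receive.
On the curves, pb = 174.6 - 0.2q and ps = 75.4 + 0.2q; the wedge ps − pb = 68 gives 75.4 + 0.2q − (174.6 - 0.2q) = 68, so q' = 418.
Then pb = 174.6 − 0.2·418 = 91 and ps = 75.4 + 0.2·418 = 159.
The subsidy expands output by 418 − 248 = 170 past the efficient level; on those units the gap between marginal cost and willingness to pay runs from 0 up to 68.
DWL = ½ × 68 × 170 = 5780.

Deadweight loss = £5780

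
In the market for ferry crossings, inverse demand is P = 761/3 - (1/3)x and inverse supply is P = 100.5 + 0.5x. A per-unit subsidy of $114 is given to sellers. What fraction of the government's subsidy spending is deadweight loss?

Pre-subsidy: 761/3 - (1/3)x = 100.5 + 0.5x gives x* = 183.8 and P* = 192.4.
With the subsidy, sellers receive Ps = Pb + 114 for each unit, where Pb is the price buyers pay.
On the curves, Pb = 761/3 - (1/3)x and Ps = 100.5 + 0.5x; the wedge Ps − Pb = 114 gives 100.5 + 0.5x − (761/3 - (1/3)x) = 114, so x' = 320.6.
Then Pb = 761/3 − (1/3)·320.6 = 146.8 and Ps = 100.5 + 0.5·320.6 = 260.8.
ΔCS = ½(183.8 + 320.6)(192.4 − 146.8) = 11500.32; ΔPS = ½(183.8 + 320.6)(260.8 − 192.4) = 17250.48.
Government spending = 114 × 320.6 = 36548.4.
DWL = ½ × 114 × (320.6 − 183.8) = 7797.6; fraction = 7797.6 / 36548.4 = 342/1603.

DWL / government spending = 342/1603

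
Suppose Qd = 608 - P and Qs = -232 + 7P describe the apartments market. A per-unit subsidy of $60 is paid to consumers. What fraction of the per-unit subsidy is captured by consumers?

Pre-subsidy: 608 - P = -232 + 7P gives P* = 105, Q* = 503.
With the rebate, buyers effectively pay Pb = Ps − 60, where Ps is the price sellers receive.
Demand in terms of Ps becomes Qd = 608 − 1(Ps − 60) = 668 - Ps. Setting this equal to supply: 668 - Ps = -232 + 7Ps, so Ps = 112.5.
Buyers pay Pb = 112.5 − 60 = 52.5; Q' = -232 + 7·112.5 = 555.5.
Buyers' price falls by P* − Pb = 105 − 52.5 = 52.5; sellers' price rises by Ps − P* = 112.5 − 105 = 7.5.
So consumers capture 52.5/60 = 0.875 of each unit of subsidy.

Consumer share = 0.875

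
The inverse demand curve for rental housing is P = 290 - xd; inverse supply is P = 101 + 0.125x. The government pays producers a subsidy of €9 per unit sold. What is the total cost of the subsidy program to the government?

Pre-subsidy: 290 - x = 101 + 0.125x gives x* = 168 and P* = 122.
With the subsidy, sellers receive Ps = Pb + 9 for each unit, where Pb is the price buyers pay.
On the curves, Pb = 290 - x and Ps = 101 + 0.125x; the wedge Ps − Pb = 9 gives 101 + 0.125x − (290 - x) = 9, so x' = 176.
Then Pb = 290 − 1·176 = 114 and Ps = 101 + 0.125·176 = 123.
Government outlay = subsidy × quantity = 9 × 176 = 1584.

Government cost = €1584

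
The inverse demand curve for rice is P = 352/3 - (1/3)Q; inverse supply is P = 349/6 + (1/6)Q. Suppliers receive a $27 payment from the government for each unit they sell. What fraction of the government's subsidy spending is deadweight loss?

Pre-subsidy: 352/3 - (1/3)Q = 349/6 + (1/6)Q gives Q* = 355/3 and P* = 701/9.
With the subsidy, sellers receive Ps = Pb + 27 for each unit, where Pb is the price buyers pay.
On the curves, Pb = 352/3 - (1/3)Q and Ps = 349/6 + (1/6)Q; the wedge Ps − Pb = 27 gives 349/6 + (1/6)Q − (352/3 - (1/3)Q) = 27, so Q' = 517/3.
Then Pb = 352/3 − (1/3)·(517/3) = 539/9 and Ps = 349/6 + (1/6)·(517/3) = 782/9.
ΔCS = ½(355/3 + 517/3)(701/9 − 539/9) = 2616; ΔPS = ½(355/3 + 517/3)(782/9 − 701/9) = 1308.
Government spending = 27 × 517/3 = 4653.
DWL = ½ × 27 × (517/3 − 355/3) = 729; fraction = 729 / 4653 = 81/517.

DWL / government spending = 81/517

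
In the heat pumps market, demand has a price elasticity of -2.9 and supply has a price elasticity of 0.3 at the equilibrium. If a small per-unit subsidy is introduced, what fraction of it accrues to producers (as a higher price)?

Producer share = 0.90625

For a small subsidy around the equilibrium, the benefit split depends on the relative slopes, which at a point are proportional to the elasticities.
Buyer share = εs/(εs + |εd|) = 0.3/(0.3 + 2.9) = 0.09375; seller share = |εd|/(εs + |εd|) = 0.90625.
So producers capture 0.90625 of the subsidy.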